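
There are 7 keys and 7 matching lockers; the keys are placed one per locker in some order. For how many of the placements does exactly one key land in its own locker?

1855

Choose which one of the 7 is fixed: C(7,1) = 7.
The other 6 form a derangement: !6 = 265.
Total: 7 × 265 = 1855.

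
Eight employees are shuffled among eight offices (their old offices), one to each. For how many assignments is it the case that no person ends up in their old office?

14833

Recurrence: !8 = 7·(!7 + !6).
!8 = 7·(1854 + 265) = 7·2119 = 14833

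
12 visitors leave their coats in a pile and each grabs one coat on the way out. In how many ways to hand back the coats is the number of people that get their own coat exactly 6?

244860

Choose which 6 of the 12 are fixed: C(12,6) = 924.
The remaining 6 must be deranged: !6 = 265.
Total: 924 × 265 = 244860.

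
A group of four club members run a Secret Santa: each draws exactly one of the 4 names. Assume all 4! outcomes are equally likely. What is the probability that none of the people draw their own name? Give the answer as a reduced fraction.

Favorable outcomes: !4 = 9.
Total outcomes: 4! = 24.
Probability = 9/24 = 3/8.

3/8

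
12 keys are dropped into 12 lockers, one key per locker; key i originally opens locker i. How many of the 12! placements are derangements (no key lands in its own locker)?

176214841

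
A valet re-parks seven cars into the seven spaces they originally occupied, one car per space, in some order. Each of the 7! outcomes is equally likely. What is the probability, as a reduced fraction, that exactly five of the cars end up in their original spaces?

Favorable outcomes: C(7,5)·!2 = 21·1 = 21.
Total outcomes: 7! = 5040.
Probability = 21/5040 = 1/240.

1/240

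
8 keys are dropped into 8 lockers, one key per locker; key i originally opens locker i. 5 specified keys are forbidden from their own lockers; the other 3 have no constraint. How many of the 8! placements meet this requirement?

21234

Inclusion-exclusion on the 5 forbidden self-matches:
Σ_{j=0}^{5} (-1)^j C(5,j)(8-j)!
= C(5,0)·8! - C(5,1)·7! + C(5,2)·6! - C(5,3)·5! + C(5,4)·4! - C(5,5)·3!
= 40320 - 25200 + 7200 - 1200 + 120 - 6
= 21234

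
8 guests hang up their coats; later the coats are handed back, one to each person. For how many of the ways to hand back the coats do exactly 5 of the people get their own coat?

Pick the 5 fixed positions: C(8,5) = 56 ways.
The remaining 3 must be deranged: !3 = 2.
Total: 56 × 2 = 112.

112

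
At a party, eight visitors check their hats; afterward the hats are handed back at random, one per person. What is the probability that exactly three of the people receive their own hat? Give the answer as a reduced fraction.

11/180

Favorable outcomes: C(8,3)·!5 = 56·44 = 2464.
Total outcomes: 8! = 40320.
Probability = 2464/40320 = 11/180.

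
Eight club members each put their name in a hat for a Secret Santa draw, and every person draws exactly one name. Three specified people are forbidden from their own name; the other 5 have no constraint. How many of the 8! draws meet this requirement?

27240

Inclusion-exclusion on the 3 forbidden self-matches:
Σ_{j=0}^{3} (-1)^j C(3,j)(8-j)!
= C(3,0)·8! - C(3,1)·7! + C(3,2)·6! - C(3,3)·5!
= 40320 - 15120 + 2160 - 120
= 27240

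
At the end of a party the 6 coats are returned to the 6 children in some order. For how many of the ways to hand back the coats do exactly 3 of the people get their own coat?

Choose which 3 of the 6 are fixed: C(6,3) = 20.
The other 3 form a derangement: !3 = 2.
Total: 20 × 2 = 40.

40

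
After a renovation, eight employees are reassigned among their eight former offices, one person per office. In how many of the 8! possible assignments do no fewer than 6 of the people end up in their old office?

29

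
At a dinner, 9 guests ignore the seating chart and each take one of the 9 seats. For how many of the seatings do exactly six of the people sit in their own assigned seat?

168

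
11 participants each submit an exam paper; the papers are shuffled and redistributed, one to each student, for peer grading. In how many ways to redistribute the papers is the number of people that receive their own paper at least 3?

3205379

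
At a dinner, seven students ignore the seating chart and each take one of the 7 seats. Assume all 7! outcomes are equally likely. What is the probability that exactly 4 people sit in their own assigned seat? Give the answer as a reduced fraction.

Favorable outcomes: C(7,4)·!3 = 35·2 = 70.
Total outcomes: 7! = 5040.
Probability = 70/5040 = 1/72.

1/72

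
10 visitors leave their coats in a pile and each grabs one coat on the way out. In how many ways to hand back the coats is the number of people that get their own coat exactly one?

Pick the single fixed position: C(10,1) = 10 ways.
The other 9 form a derangement: !9 = 133496.
Total: 10 × 133496 = 1334960.

1334960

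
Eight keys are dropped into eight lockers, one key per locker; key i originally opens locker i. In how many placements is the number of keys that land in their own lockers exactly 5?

Pick the 5 fixed positions: C(8,5) = 56 ways.
The remaining 3 must be deranged: !3 = 2.
Total: 56 × 2 = 112.

112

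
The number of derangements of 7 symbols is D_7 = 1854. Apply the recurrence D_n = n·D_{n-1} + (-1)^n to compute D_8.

D_8 = 8·1854 + 1 = 14833.

14833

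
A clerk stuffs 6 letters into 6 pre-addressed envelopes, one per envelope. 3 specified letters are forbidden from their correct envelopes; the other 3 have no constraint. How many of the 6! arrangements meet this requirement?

Inclusion-exclusion on the 3 forbidden self-matches:
Σ_{j=0}^{3} (-1)^j C(3,j)(6-j)!
= C(3,0)·6! - C(3,1)·5! + C(3,2)·4! - C(3,3)·3!
= 720 - 360 + 72 - 6
= 426

426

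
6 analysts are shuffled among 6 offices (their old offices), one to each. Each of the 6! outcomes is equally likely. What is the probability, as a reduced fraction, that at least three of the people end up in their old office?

Favorable outcomes: Σ_{i≥3} C(6,i)·!(6-i) = 20·2 + 15·1 + 6·0 + 1·1 = 56.
Total outcomes: 6! = 720.
Probability = 56/720 = 7/90.

7/90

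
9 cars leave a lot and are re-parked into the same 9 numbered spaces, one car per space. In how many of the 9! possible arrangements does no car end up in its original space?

The number of derangements of 9 is !9 = Σ_{k=0}^{9} (-1)^k·9!/k!
= 9! - 9!/1! + 9!/2! - 9!/3! + 9!/4! - 9!/5! + 9!/6! - 9!/7! + 9!/8! - 9!/9!
= 362880 - 362880 + 181440 - 60480 + 15120 - 3024 + 504 - 72 + 9 - 1
= 133496

133496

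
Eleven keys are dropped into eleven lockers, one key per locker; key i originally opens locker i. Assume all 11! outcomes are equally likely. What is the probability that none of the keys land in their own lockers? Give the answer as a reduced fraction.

1468457/3991680

Favorable outcomes: !11 = 14684570.
Total outcomes: 11! = 39916800.
Probability = 14684570/39916800 = 1468457/3991680.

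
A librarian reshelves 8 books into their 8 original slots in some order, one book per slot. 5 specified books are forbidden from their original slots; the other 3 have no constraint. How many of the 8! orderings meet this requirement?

Let A_j be the event that the j-th constrained one is fixed. By inclusion-exclusion over the 5 events:
Σ_{j=0}^{5} (-1)^j C(5,j)(8-j)!
= C(5,0)·8! - C(5,1)·7! + C(5,2)·6! - C(5,3)·5! + C(5,4)·4! - C(5,5)·3!
= 40320 - 25200 + 7200 - 1200 + 120 - 6
= 21234

21234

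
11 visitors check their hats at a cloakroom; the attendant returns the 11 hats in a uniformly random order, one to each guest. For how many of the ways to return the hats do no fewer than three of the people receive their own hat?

# with exactly i fixed is C(11,i)·!(11-i); sum over i=3..11:
  i=3: C(11,3)·!8 = 165·14833 = 2447445
  i=4: C(11,4)·!7 = 330·1854 = 611820
  i=5: C(11,5)·!6 = 462·265 = 122430
  i=6: C(11,6)·!5 = 462·44 = 20328
  i=7: C(11,7)·!4 = 330·9 = 2970
  i=8: C(11,8)·!3 = 165·2 = 330
  i=9: C(11,9)·!2 = 55·1 = 55
  i=10: C(11,10)·!1 = 11·0 = 0
  i=11: C(11,11)·!0 = 1·1 = 1
Total = 3205379.

3205379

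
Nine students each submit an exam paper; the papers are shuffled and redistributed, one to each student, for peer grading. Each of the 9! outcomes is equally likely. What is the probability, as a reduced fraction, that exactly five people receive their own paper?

Favorable outcomes: C(9,5)·!4 = 126·9 = 1134.
Total outcomes: 9! = 362880.
Probability = 1134/362880 = 1/320.

1/320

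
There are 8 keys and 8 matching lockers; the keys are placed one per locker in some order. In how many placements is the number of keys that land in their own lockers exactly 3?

2464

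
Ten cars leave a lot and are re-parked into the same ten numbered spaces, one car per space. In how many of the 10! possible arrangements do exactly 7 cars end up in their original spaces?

Pick the 7 fixed positions: C(10,7) = 120 ways.
The other 3 form a derangement: !3 = 2.
Total: 120 × 2 = 240.

240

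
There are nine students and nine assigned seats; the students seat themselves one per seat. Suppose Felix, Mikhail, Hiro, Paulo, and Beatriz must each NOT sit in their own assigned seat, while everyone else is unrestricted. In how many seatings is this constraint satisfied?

205056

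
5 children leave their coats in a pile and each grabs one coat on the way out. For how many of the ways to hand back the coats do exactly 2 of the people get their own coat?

20

Choose which 2 of the 5 are fixed: C(5,2) = 10.
The remaining 3 must be deranged: !3 = 2.
Total: 10 × 2 = 20.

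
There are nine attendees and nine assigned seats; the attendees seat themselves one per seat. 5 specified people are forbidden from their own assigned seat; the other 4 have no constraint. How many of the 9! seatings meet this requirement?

Inclusion-exclusion on the 5 forbidden self-matches:
Σ_{j=0}^{5} (-1)^j C(5,j)(9-j)!
= C(5,0)·9! - C(5,1)·8! + C(5,2)·7! - C(5,3)·6! + C(5,4)·5! - C(5,5)·4!
= 362880 - 201600 + 50400 - 7200 + 600 - 24
= 205056

205056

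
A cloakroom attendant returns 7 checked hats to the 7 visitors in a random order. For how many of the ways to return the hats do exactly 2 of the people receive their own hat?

924

Choose which 2 of the 7 are fixed: C(7,2) = 21.
The remaining 5 must be deranged: !5 = 44.
Total: 21 × 44 = 924.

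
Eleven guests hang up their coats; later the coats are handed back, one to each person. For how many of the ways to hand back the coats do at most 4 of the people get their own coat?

# with exactly i fixed is C(11,i)·!(11-i); sum over i=0..4:
  i=0: C(11,0)·!11 = 1·14684570 = 14684570
  i=1: C(11,1)·!10 = 11·1334961 = 14684571
  i=2: C(11,2)·!9 = 55·133496 = 7342280
  i=3: C(11,3)·!8 = 165·14833 = 2447445
  i=4: C(11,4)·!7 = 330·1854 = 611820
Total = 39770686.

39770686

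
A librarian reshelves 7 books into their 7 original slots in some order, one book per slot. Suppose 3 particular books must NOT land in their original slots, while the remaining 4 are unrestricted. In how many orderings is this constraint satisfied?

3216

Inclusion-exclusion on the 3 forbidden self-matches:
Σ_{j=0}^{3} (-1)^j C(3,j)(7-j)!
= C(3,0)·7! - C(3,1)·6! + C(3,2)·5! - C(3,3)·4!
= 5040 - 2160 + 360 - 24
= 3216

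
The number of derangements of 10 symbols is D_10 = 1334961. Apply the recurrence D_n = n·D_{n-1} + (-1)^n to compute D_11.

D_11 = 11·1334961 - 1 = 14684570.

14684570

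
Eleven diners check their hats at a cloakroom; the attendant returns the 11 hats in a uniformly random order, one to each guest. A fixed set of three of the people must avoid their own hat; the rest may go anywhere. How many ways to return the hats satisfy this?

Inclusion-exclusion on the 3 forbidden self-matches:
Σ_{j=0}^{3} (-1)^j C(3,j)(11-j)!
= C(3,0)·11! - C(3,1)·10! + C(3,2)·9! - C(3,3)·8!
= 39916800 - 10886400 + 1088640 - 40320
= 30078720

30078720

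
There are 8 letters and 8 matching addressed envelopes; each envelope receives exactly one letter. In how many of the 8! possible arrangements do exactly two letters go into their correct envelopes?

7420

Choose which 2 of the 8 are fixed: C(8,2) = 28.
The remaining 6 must be deranged: !6 = 265.
Total: 28 × 265 = 7420.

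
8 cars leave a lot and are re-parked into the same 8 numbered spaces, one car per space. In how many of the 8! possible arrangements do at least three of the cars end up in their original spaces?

# with exactly i fixed is C(8,i)·!(8-i); sum over i=3..8:
  i=3: C(8,3)·!5 = 56·44 = 2464
  i=4: C(8,4)·!4 = 70·9 = 630
  i=5: C(8,5)·!3 = 56·2 = 112
  i=6: C(8,6)·!2 = 28·1 = 28
  i=7: C(8,7)·!1 = 8·0 = 0
  i=8: C(8,8)·!0 = 1·1 = 1
Total = 3235.

3235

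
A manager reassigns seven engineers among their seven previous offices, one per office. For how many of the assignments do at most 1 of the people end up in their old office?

3709

# with exactly i fixed is C(7,i)·!(7-i); sum over i=0..1:
  i=0: C(7,0)·!7 = 1·1854 = 1854
  i=1: C(7,1)·!6 = 7·265 = 1855
Total = 3709.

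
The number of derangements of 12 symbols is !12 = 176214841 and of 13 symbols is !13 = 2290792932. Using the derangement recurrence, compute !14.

32071101049

!14 = (14-1)·(!13 + !12) = 13·(2290792932 + 176214841) = 13·2467007773 = 32071101049.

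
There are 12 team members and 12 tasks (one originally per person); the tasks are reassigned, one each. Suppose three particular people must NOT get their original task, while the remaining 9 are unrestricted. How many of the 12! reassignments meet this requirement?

Inclusion-exclusion on the 3 forbidden self-matches:
Σ_{j=0}^{3} (-1)^j C(3,j)(12-j)!
= C(3,0)·12! - C(3,1)·11! + C(3,2)·10! - C(3,3)·9!
= 479001600 - 119750400 + 10886400 - 362880
= 369774720

369774720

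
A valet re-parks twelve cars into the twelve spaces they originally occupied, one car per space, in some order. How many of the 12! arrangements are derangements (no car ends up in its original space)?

The subfactorial !12 = [12!/e] (nearest integer).
12! = 479001600, and 479001600/e ≈ 176214840.93, so !12 = 176214841.

176214841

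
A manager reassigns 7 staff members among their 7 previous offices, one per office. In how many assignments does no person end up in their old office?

1854

Recurrence: !7 = 6·(!6 + !5).
!7 = 6·(265 + 44) = 6·309 = 1854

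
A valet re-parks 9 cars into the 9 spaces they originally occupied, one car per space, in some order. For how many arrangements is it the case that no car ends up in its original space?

133496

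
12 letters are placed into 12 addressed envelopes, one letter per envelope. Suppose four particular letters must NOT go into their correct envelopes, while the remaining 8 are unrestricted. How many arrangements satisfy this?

Let A_j be the event that the j-th constrained one is fixed. By inclusion-exclusion over the 4 events:
Σ_{j=0}^{4} (-1)^j C(4,j)(12-j)!
= C(4,0)·12! - C(4,1)·11! + C(4,2)·10! - C(4,3)·9! + C(4,4)·8!
= 479001600 - 159667200 + 21772800 - 1451520 + 40320
= 339696000

339696000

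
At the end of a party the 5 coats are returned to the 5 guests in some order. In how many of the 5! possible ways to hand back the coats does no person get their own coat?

Use !n = n·!(n-1) + (-1)^n.
!5 = 5·9 - 1 = 44

44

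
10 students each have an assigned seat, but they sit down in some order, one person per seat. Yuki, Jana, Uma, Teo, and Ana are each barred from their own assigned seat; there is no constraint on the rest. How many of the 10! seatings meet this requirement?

2170680

Inclusion-exclusion on the 5 forbidden self-matches:
Σ_{j=0}^{5} (-1)^j C(5,j)(10-j)!
= C(5,0)·10! - C(5,1)·9! + C(5,2)·8! - C(5,3)·7! + C(5,4)·6! - C(5,5)·5!
= 3628800 - 1814400 + 403200 - 50400 + 3600 - 120
= 2170680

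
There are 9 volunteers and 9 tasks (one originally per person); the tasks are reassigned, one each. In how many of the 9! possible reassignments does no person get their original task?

133496

The number of derangements of 9 is !9 = Σ_{k=0}^{9} (-1)^k·9!/k!
= 9! - 9!/1! + 9!/2! - 9!/3! + 9!/4! - 9!/5! + 9!/6! - 9!/7! + 9!/8! - 9!/9!
= 362880 - 362880 + 181440 - 60480 + 15120 - 3024 + 504 - 72 + 9 - 1
= 133496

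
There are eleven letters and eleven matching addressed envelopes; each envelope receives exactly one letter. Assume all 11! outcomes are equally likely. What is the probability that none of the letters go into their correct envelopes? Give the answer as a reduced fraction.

1468457/3991680

Favorable outcomes: !11 = 14684570.
Total outcomes: 11! = 39916800.
Probability = 14684570/39916800 = 1468457/3991680.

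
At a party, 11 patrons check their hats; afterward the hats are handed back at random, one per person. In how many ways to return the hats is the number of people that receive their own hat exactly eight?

330

Pick the 8 fixed positions: C(11,8) = 165 ways.
The other 3 form a derangement: !3 = 2.
Total: 165 × 2 = 330.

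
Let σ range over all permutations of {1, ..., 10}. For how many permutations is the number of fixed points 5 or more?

13264

Sum C(10,i)·!(10-i) for i = 5..10:
  i=5: C(10,5)·!5 = 252·44 = 11088
  i=6: C(10,6)·!4 = 210·9 = 1890
  i=7: C(10,7)·!3 = 120·2 = 240
  i=8: C(10,8)·!2 = 45·1 = 45
  i=9: C(10,9)·!1 = 10·0 = 0
  i=10: C(10,10)·!0 = 1·1 = 1
Total = 13264.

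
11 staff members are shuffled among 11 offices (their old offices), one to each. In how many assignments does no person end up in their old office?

14684570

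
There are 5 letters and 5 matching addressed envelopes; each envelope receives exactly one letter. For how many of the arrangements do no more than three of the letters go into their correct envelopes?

# with exactly i fixed is C(5,i)·!(5-i); sum over i=0..3:
  i=0: C(5,0)·!5 = 1·44 = 44
  i=1: C(5,1)·!4 = 5·9 = 45
  i=2: C(5,2)·!3 = 10·2 = 20
  i=3: C(5,3)·!2 = 10·1 = 10
Total = 119.

119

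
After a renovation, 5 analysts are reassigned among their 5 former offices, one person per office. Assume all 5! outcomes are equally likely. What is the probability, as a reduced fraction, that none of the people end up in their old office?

11/30

Favorable outcomes: !5 = 44.
Total outcomes: 5! = 120.
Probability = 44/120 = 11/30.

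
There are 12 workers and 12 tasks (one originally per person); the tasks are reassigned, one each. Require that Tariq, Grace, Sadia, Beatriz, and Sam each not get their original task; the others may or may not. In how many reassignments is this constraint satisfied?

312273360

Inclusion-exclusion on the 5 forbidden self-matches:
Σ_{j=0}^{5} (-1)^j C(5,j)(12-j)!
= C(5,0)·12! - C(5,1)·11! + C(5,2)·10! - C(5,3)·9! + C(5,4)·8! - C(5,5)·7!
= 479001600 - 199584000 + 36288000 - 3628800 + 201600 - 5040
= 312273360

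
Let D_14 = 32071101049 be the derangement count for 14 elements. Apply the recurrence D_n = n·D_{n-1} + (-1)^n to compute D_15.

481066515734

D_15 = 15·32071101049 - 1 = 481066515734.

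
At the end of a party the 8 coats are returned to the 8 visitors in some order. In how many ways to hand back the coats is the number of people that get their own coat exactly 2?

7420

Pick the 2 fixed positions: C(8,2) = 28 ways.
The remaining 6 must be deranged: !6 = 265.
Total: 28 × 265 = 7420.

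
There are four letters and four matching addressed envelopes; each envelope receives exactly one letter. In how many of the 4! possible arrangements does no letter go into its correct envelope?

Recurrence: !4 = 4·!3 + (-1)^4.
!4 = 4·2 + 1 = 9

9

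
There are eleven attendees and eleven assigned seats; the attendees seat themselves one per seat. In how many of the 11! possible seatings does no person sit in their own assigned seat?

14684570

!11 is the nearest integer to 11!/e.
11! = 39916800, and 39916800/e ≈ 14684570.08, so !11 = 14684570.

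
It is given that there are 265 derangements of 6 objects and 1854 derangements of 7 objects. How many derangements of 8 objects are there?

14833

D_8 = (8-1)·(D_7 + D_6) = 7·(1854 + 265) = 7·2119 = 14833.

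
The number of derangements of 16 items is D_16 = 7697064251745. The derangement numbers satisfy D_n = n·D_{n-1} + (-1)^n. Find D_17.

130850092279664

D_17 = 17·7697064251745 - 1 = 130850092279664.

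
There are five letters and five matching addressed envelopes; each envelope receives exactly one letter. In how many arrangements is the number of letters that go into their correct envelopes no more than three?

119

# with exactly i fixed is C(5,i)·!(5-i); sum over i=0..3:
  i=0: C(5,0)·!5 = 1·44 = 44
  i=1: C(5,1)·!4 = 5·9 = 45
  i=2: C(5,2)·!3 = 10·2 = 20
  i=3: C(5,3)·!2 = 10·1 = 10
Total = 119.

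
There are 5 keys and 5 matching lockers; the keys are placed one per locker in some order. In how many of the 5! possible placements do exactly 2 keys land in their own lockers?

20

Choose which 2 of the 5 are fixed: C(5,2) = 10.
The other 3 form a derangement: !3 = 2.
Total: 10 × 2 = 20.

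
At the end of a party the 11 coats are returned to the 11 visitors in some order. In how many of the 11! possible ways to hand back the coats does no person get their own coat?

14684570

Use !n = n·!(n-1) + (-1)^n.
!11 = 11·1334961 - 1 = 14684570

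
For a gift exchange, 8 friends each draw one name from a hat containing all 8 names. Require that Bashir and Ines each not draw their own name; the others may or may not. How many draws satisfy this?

30960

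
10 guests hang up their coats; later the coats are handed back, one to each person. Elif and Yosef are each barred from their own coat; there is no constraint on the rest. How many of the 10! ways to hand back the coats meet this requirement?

2943360

Let A_j be the event that the j-th constrained one is fixed. By inclusion-exclusion over the 2 events:
Σ_{j=0}^{2} (-1)^j C(2,j)(10-j)!
= C(2,0)·10! - C(2,1)·9! + C(2,2)·8!
= 3628800 - 725760 + 40320
= 2943360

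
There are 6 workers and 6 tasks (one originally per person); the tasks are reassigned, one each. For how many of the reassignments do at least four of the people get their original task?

Sum C(6,i)·!(6-i) for i = 4..6:
  i=4: C(6,4)·!2 = 15·1 = 15
  i=5: C(6,5)·!1 = 6·0 = 0
  i=6: C(6,6)·!0 = 1·1 = 1
Total = 16.

16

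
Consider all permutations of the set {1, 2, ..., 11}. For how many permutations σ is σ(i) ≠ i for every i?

14684570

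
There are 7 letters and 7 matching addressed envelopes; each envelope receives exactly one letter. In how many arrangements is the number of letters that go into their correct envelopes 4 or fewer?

# with exactly i fixed is C(7,i)·!(7-i); sum over i=0..4:
  i=0: C(7,0)·!7 = 1·1854 = 1854
  i=1: C(7,1)·!6 = 7·265 = 1855
  i=2: C(7,2)·!5 = 21·44 = 924
  i=3: C(7,3)·!4 = 35·9 = 315
  i=4: C(7,4)·!3 = 35·2 = 70
Total = 5018.

5018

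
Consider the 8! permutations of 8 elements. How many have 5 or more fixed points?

141

Sum C(8,i)·!(8-i) for i = 5..8:
  i=5: C(8,5)·!3 = 56·2 = 112
  i=6: C(8,6)·!2 = 28·1 = 28
  i=7: C(8,7)·!1 = 8·0 = 0
  i=8: C(8,8)·!0 = 1·1 = 1
Total = 141.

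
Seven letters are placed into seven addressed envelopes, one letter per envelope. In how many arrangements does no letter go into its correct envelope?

The subfactorial !7 = [7!/e] (nearest integer).
7! = 5040, and 5040/e ≈ 1854.11, so !7 = 1854.

1854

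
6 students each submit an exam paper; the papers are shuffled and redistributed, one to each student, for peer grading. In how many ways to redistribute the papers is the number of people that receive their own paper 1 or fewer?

# with exactly i fixed is C(6,i)·!(6-i); sum over i=0..1:
  i=0: C(6,0)·!6 = 1·265 = 265
  i=1: C(6,1)·!5 = 6·44 = 264
Total = 529.

529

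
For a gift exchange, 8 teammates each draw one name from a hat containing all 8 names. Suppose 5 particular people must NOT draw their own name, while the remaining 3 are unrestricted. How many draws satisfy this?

21234

Inclusion-exclusion on the 5 forbidden self-matches:
Σ_{j=0}^{5} (-1)^j C(5,j)(8-j)!
= C(5,0)·8! - C(5,1)·7! + C(5,2)·6! - C(5,3)·5! + C(5,4)·4! - C(5,5)·3!
= 40320 - 25200 + 7200 - 1200 + 120 - 6
= 21234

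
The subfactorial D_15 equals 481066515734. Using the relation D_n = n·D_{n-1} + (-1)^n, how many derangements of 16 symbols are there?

D_16 = 16·481066515734 + 1 = 7697064251745.

7697064251745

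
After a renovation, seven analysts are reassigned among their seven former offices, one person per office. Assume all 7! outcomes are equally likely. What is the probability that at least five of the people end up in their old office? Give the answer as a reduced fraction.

Favorable outcomes: Σ_{i≥5} C(7,i)·!(7-i) = 21·1 + 7·0 + 1·1 = 22.
Total outcomes: 7! = 5040.
Probability = 22/5040 = 11/2520.

11/2520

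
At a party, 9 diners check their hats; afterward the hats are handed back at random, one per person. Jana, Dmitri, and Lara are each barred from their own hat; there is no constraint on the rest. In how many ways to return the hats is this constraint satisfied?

256320

Let A_j be the event that the j-th constrained one is fixed. By inclusion-exclusion over the 3 events:
Σ_{j=0}^{3} (-1)^j C(3,j)(9-j)!
= C(3,0)·9! - C(3,1)·8! + C(3,2)·7! - C(3,3)·6!
= 362880 - 120960 + 15120 - 720
= 256320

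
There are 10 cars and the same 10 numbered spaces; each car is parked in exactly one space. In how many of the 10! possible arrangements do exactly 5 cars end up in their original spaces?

Pick the 5 fixed positions: C(10,5) = 252 ways.
The other 5 form a derangement: !5 = 44.
Total: 252 × 44 = 11088.

11088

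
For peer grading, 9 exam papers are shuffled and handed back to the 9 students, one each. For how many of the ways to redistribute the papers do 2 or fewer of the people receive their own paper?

Sum C(9,i)·!(9-i) for i = 0..2:
  i=0: C(9,0)·!9 = 1·133496 = 133496
  i=1: C(9,1)·!8 = 9·14833 = 133497
  i=2: C(9,2)·!7 = 36·1854 = 66744
Total = 333737.

333737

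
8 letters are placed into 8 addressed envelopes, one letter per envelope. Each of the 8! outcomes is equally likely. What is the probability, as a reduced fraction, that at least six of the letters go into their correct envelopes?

29/40320

Favorable outcomes: Σ_{i≥6} C(8,i)·!(8-i) = 28·1 + 8·0 + 1·1 = 29.
Total outcomes: 8! = 40320.
Probability = 29/40320 = 29/40320.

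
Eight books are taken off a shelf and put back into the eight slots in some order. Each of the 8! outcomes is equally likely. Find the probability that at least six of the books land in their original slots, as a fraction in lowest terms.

29/40320

Favorable outcomes: Σ_{i≥6} C(8,i)·!(8-i) = 28·1 + 8·0 + 1·1 = 29.
Total outcomes: 8! = 40320.
Probability = 29/40320 = 29/40320.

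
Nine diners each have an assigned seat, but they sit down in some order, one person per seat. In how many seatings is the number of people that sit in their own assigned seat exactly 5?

1134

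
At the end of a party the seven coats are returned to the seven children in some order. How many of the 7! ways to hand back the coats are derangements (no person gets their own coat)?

1854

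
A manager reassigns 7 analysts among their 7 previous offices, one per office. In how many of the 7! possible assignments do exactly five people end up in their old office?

Pick the 5 fixed positions: C(7,5) = 21 ways.
The other 2 form a derangement: !2 = 1.
Total: 21 × 1 = 21.

21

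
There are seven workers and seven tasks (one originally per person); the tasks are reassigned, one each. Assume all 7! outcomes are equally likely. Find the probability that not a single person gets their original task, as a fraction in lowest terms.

103/280

Favorable outcomes: !7 = 1854.
Total outcomes: 7! = 5040.
Probability = 1854/5040 = 103/280.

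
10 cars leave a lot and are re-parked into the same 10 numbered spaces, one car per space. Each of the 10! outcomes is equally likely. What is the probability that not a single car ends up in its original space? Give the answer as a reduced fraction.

16481/44800

Favorable outcomes: !10 = 1334961.
Total outcomes: 10! = 3628800.
Probability = 1334961/3628800 = 16481/44800.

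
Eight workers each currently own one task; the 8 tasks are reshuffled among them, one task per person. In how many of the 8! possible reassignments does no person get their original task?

Use !n = (n-1)(!(n-1) + !(n-2)).
!8 = 7·(1854 + 265) = 7·2119 = 14833

14833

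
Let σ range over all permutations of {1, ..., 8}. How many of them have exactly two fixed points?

Choose which 2 of the 8 are fixed: C(8,2) = 28.
The other 6 form a derangement: !6 = 265.
Total: 28 × 265 = 7420.

7420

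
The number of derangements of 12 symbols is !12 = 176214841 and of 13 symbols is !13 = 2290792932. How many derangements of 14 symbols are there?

32071101049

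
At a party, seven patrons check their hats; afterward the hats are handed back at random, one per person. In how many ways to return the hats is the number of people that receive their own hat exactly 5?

21

Choose which 5 of the 7 are fixed: C(7,5) = 21.
The other 2 form a derangement: !2 = 1.
Total: 21 × 1 = 21.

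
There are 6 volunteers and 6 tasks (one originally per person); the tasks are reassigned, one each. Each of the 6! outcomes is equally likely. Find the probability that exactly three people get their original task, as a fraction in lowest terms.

1/18

Favorable outcomes: C(6,3)·!3 = 20·2 = 40.
Total outcomes: 6! = 720.
Probability = 40/720 = 1/18.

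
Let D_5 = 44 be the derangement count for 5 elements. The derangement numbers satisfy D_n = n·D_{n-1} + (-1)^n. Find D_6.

265

D_6 = 6·44 + 1 = 265.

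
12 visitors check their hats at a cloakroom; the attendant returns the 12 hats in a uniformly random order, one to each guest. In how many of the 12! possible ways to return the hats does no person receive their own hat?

The subfactorial !12 = [12!/e] (nearest integer).
12! = 479001600, and 479001600/e ≈ 176214840.93, so !12 = 176214841.

176214841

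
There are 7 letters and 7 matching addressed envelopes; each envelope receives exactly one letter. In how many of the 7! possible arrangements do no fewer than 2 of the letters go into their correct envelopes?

1331

# with exactly i fixed is C(7,i)·!(7-i); sum over i=2..7:
  i=2: C(7,2)·!5 = 21·44 = 924
  i=3: C(7,3)·!4 = 35·9 = 315
  i=4: C(7,4)·!3 = 35·2 = 70
  i=5: C(7,5)·!2 = 21·1 = 21
  i=6: C(7,6)·!1 = 7·0 = 0
  i=7: C(7,7)·!0 = 1·1 = 1
Total = 1331.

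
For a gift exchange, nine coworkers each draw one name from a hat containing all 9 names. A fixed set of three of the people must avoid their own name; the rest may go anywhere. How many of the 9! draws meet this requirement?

Inclusion-exclusion on the 3 forbidden self-matches:
Σ_{j=0}^{3} (-1)^j C(3,j)(9-j)!
= C(3,0)·9! - C(3,1)·8! + C(3,2)·7! - C(3,3)·6!
= 362880 - 120960 + 15120 - 720
= 256320

256320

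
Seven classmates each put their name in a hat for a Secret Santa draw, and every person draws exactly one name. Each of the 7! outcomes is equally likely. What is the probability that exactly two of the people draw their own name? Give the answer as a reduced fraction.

Favorable outcomes: C(7,2)·!5 = 21·44 = 924.
Total outcomes: 7! = 5040.
Probability = 924/5040 = 11/60.

11/60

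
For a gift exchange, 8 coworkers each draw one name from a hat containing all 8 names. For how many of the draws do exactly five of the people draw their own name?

112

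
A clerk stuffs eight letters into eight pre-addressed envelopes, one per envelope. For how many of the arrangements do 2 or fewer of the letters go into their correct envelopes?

37085

# with exactly i fixed is C(8,i)·!(8-i); sum over i=0..2:
  i=0: C(8,0)·!8 = 1·14833 = 14833
  i=1: C(8,1)·!7 = 8·1854 = 14832
  i=2: C(8,2)·!6 = 28·265 = 7420
Total = 37085.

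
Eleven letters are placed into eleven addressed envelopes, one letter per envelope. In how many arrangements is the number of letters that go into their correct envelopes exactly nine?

Pick the 9 fixed positions: C(11,9) = 55 ways.
The other 2 form a derangement: !2 = 1.
Total: 55 × 1 = 55.

55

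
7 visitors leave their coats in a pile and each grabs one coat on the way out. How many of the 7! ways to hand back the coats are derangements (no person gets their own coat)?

!7 is the nearest integer to 7!/e.
7! = 5040, and 5040/e ≈ 1854.11, so !7 = 1854.

1854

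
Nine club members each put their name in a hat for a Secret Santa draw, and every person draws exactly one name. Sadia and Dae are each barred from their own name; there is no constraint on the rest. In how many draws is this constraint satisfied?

287280

Let A_j be the event that the j-th constrained one is fixed. By inclusion-exclusion over the 2 events:
Σ_{j=0}^{2} (-1)^j C(2,j)(9-j)!
= C(2,0)·9! - C(2,1)·8! + C(2,2)·7!
= 362880 - 80640 + 5040
= 287280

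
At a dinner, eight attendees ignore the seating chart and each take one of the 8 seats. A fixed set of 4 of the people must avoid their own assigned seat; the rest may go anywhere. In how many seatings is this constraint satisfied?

24024

Inclusion-exclusion on the 4 forbidden self-matches:
Σ_{j=0}^{4} (-1)^j C(4,j)(8-j)!
= C(4,0)·8! - C(4,1)·7! + C(4,2)·6! - C(4,3)·5! + C(4,4)·4!
= 40320 - 20160 + 4320 - 480 + 24
= 24024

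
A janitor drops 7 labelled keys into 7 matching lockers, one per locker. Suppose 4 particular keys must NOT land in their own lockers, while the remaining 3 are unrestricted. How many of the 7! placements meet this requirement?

2790

Inclusion-exclusion on the 4 forbidden self-matches:
Σ_{j=0}^{4} (-1)^j C(4,j)(7-j)!
= C(4,0)·7! - C(4,1)·6! + C(4,2)·5! - C(4,3)·4! + C(4,4)·3!
= 5040 - 2880 + 720 - 96 + 6
= 2790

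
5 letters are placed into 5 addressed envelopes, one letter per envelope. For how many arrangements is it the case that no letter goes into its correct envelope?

By inclusion-exclusion, !5 = Σ (-1)^k · 5!/k! for k=0..5
= 5! - 5!/1! + 5!/2! - 5!/3! + 5!/4! - 5!/5!
= 120 - 120 + 60 - 20 + 5 - 1
= 44

44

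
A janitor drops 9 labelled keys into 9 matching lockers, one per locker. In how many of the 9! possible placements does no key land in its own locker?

133496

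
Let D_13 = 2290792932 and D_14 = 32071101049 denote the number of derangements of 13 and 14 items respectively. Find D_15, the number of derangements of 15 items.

481066515734

D_15 = (15-1)·(D_14 + D_13) = 14·(32071101049 + 2290792932) = 14·34361893981 = 481066515734.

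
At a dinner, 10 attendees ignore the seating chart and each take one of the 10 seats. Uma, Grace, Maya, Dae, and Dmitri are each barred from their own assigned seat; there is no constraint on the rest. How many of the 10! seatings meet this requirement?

2170680

Inclusion-exclusion on the 5 forbidden self-matches:
Σ_{j=0}^{5} (-1)^j C(5,j)(10-j)!
= C(5,0)·10! - C(5,1)·9! + C(5,2)·8! - C(5,3)·7! + C(5,4)·6! - C(5,5)·5!
= 3628800 - 1814400 + 403200 - 50400 + 3600 - 120
= 2170680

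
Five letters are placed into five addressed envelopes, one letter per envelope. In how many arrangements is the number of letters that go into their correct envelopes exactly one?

Pick the single fixed position: C(5,1) = 5 ways.
The remaining 4 must be deranged: !4 = 9.
Total: 5 × 9 = 45.

45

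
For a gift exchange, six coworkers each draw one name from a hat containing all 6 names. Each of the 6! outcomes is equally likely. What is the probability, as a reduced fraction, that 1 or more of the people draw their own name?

Favorable outcomes: Σ_{i≥1} C(6,i)·!(6-i) = 6·44 + 15·9 + 20·2 + 15·1 + 6·0 + 1·1 = 455.
Total outcomes: 6! = 720.
Probability = 455/720 = 91/144.

91/144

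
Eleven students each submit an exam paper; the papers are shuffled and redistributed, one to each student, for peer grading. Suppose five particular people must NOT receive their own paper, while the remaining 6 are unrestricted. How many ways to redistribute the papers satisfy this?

25022880

Inclusion-exclusion on the 5 forbidden self-matches:
Σ_{j=0}^{5} (-1)^j C(5,j)(11-j)!
= C(5,0)·11! - C(5,1)·10! + C(5,2)·9! - C(5,3)·8! + C(5,4)·7! - C(5,5)·6!
= 39916800 - 18144000 + 3628800 - 403200 + 25200 - 720
= 25022880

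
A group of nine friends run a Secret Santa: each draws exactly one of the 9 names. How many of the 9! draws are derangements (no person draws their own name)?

Use !n = (n-1)(!(n-1) + !(n-2)).
!9 = 8·(14833 + 1854) = 8·16687 = 133496

133496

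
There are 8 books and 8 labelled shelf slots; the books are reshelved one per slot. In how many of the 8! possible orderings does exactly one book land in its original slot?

Pick the single fixed position: C(8,1) = 8 ways.
The remaining 7 must be deranged: !7 = 1854.
Total: 8 × 1854 = 14832.

14832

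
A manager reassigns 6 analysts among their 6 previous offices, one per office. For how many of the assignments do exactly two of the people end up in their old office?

Choose which 2 of the 6 are fixed: C(6,2) = 15.
The remaining 4 must be deranged: !4 = 9.
Total: 15 × 9 = 135.

135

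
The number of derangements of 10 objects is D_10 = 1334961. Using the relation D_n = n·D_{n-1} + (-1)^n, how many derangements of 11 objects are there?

D_11 = 11·1334961 - 1 = 14684570.

14684570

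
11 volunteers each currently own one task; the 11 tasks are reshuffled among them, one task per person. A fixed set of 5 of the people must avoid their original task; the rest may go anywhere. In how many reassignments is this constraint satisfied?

25022880

Inclusion-exclusion on the 5 forbidden self-matches:
Σ_{j=0}^{5} (-1)^j C(5,j)(11-j)!
= C(5,0)·11! - C(5,1)·10! + C(5,2)·9! - C(5,3)·8! + C(5,4)·7! - C(5,5)·6!
= 39916800 - 18144000 + 3628800 - 403200 + 25200 - 720
= 25022880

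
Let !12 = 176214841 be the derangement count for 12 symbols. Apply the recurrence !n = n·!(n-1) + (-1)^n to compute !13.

!13 = 13·176214841 - 1 = 2290792932.

2290792932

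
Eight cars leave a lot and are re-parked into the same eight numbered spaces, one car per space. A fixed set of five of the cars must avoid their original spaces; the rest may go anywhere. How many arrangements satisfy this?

21234

Let A_j be the event that the j-th constrained one is fixed. By inclusion-exclusion over the 5 events:
Σ_{j=0}^{5} (-1)^j C(5,j)(8-j)!
= C(5,0)·8! - C(5,1)·7! + C(5,2)·6! - C(5,3)·5! + C(5,4)·4! - C(5,5)·3!
= 40320 - 25200 + 7200 - 1200 + 120 - 6
= 21234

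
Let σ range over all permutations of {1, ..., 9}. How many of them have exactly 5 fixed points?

1134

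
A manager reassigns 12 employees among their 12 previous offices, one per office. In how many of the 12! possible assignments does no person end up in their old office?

176214841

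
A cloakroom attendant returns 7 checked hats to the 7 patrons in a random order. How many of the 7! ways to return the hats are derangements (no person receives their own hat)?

1854

!7 is the nearest integer to 7!/e.
7! = 5040, and 5040/e ≈ 1854.11, so !7 = 1854.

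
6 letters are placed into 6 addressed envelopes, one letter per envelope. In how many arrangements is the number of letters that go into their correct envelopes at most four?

719

# with exactly i fixed is C(6,i)·!(6-i); sum over i=0..4:
  i=0: C(6,0)·!6 = 1·265 = 265
  i=1: C(6,1)·!5 = 6·44 = 264
  i=2: C(6,2)·!4 = 15·9 = 135
  i=3: C(6,3)·!3 = 20·2 = 40
  i=4: C(6,4)·!2 = 15·1 = 15
Total = 719.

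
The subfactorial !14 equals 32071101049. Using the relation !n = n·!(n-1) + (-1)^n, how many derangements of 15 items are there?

!15 = 15·32071101049 - 1 = 481066515734.

481066515734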